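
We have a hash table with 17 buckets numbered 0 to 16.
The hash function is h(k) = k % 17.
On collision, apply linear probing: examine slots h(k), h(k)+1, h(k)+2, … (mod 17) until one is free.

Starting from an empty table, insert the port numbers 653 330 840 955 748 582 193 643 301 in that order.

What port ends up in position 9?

Insert 653: h=7, slot 7 empty -> index 7.
Insert 330: h=7, slot 7 occupied -> index 8.
Insert 840: h=7, slots 7,8 occupied -> index 9.
Insert 955: h=3, slot 3 empty -> index 3.
Insert 748: h=0, slot 0 empty -> index 0.
Insert 582: h=4, slot 4 empty -> index 4.
Insert 193: h=6, slot 6 empty -> index 6.
Insert 643: h=14, slot 14 empty -> index 14.
Insert 301: h=12, slot 12 empty -> index 12.
Table: [748, -, -, 955, 582, -, 193, 653, 330, 840, -, -, 301, -, 643, -, -]

840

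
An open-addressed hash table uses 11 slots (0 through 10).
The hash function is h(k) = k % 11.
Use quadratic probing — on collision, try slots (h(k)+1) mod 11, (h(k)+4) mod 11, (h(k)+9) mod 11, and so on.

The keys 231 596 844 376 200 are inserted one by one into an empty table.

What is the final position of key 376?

Insert 231: h=0, slot 0 empty => index 0.
Insert 596: h=2, slot 2 empty => index 2.
Insert 844: h=8, slot 8 empty => index 8.
Insert 376: h=2, slot 2 occupied => index 3.
Insert 200: h=2, slots 2,3 occupied => index 6.
Table: [231, —, 596, 376, —, —, 200, —, 844, —, —]

3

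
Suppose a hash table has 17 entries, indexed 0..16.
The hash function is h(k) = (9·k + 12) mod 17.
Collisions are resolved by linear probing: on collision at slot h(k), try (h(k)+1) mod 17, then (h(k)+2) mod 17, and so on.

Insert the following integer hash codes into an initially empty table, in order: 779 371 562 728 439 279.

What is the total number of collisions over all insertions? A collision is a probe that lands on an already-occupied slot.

779: h=2 => slot 2
371: h=2, probe 2,3 => slot 3
562: h=4 => slot 4
728: h=2, probe 2,3,4,5 => slot 5
439: h=2, probe 2,3,4,5,6 => slot 6
279: h=7 => slot 7
Table: [_, _, 779, 371, 562, 728, 439, 279, _, _, _, _, _, _, _, _, _]

8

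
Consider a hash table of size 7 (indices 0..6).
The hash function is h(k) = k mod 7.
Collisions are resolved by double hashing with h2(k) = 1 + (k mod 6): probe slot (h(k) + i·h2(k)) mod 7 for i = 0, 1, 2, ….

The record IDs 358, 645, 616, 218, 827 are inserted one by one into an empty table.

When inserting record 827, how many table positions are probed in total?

358 hashes to 1; slot 1 is free -> place at 1.
645 hashes to 1, h2=4; 1 taken -> place at 5.
616 hashes to 0; slot 0 is free -> place at 0.
218 hashes to 1, h2=3; 1 taken -> place at 4.
827 hashes to 1, h2=6; 1,0 taken -> place at 6.
Table: [616, 358, —, —, 218, 645, 827]

3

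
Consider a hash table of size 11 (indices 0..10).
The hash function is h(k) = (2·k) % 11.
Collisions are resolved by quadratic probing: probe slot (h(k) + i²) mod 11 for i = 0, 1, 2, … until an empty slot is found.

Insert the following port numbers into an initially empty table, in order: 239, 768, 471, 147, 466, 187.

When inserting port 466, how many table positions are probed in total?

239 hashes to 5; slot 5 is free => place at 5.
768 hashes to 7; slot 7 is free => place at 7.
471 hashes to 7; 7 taken => place at 8.
147 hashes to 8; 8 taken => place at 9.
466 hashes to 8; 8,9 taken => place at 1.
187 hashes to 0; slot 0 is free => place at 0.
Table: [187, 466, _, _, _, 239, _, 768, 471, 147, _]

3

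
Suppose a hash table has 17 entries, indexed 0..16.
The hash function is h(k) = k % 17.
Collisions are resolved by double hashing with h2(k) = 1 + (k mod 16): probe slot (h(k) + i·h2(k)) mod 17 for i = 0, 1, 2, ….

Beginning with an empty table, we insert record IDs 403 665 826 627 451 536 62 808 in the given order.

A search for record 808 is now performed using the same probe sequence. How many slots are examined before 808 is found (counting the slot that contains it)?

Insert 403: h=12, slot 12 empty -> index 12.
Insert 665: h=2, slot 2 empty -> index 2.
Insert 826: h=10, slot 10 empty -> index 10.
Insert 627: h=15, slot 15 empty -> index 15.
Insert 451: h=9, slot 9 empty -> index 9.
Insert 536: h=9, h2=9, slot 9 occupied -> index 1.
Insert 62: h=11, slot 11 empty -> index 11.
Insert 808: h=9, h2=9, slots 9,1,10,2,11 occupied -> index 3.
Table: [∅, 536, 665, 808, ∅, ∅, ∅, ∅, ∅, 451, 826, 62, 403, ∅, ∅, 627, ∅]
Lookup 808: h=9, h2=9, probe 9,1,10,2,11,3 → found at 3.

6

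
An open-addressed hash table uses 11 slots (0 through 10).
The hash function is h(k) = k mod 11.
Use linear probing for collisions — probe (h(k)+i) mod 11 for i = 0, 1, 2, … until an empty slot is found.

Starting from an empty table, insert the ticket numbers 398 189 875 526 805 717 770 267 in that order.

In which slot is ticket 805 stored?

4

398 hashes to 2; slot 2 is free => place at 2.
189 hashes to 2; 2 taken => place at 3.
875 hashes to 6; slot 6 is free => place at 6.
526 hashes to 9; slot 9 is free => place at 9.
805 hashes to 2; 2,3 taken => place at 4.
717 hashes to 2; 2,3,4 taken => place at 5.
770 hashes to 0; slot 0 is free => place at 0.
267 hashes to 3; 3,4,5,6 taken => place at 7.
Table: [770, —, 398, 189, 805, 717, 875, 267, —, 526, —]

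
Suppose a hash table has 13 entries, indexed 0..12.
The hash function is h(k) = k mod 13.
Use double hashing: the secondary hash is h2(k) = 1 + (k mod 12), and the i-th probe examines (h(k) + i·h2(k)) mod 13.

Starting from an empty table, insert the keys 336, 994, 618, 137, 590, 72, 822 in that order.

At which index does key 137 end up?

336: h=11 → slot 11
994: h=6 → slot 6
618: h=7 → slot 7
137: h=7, h2=6, probe 7,0 → slot 0
590: h=5 → slot 5
72: h=7, h2=1, probe 7,8 → slot 8
822: h=3 → slot 3
Table: [137, ∅, ∅, 822, ∅, 590, 994, 618, 72, ∅, ∅, 336, ∅]

0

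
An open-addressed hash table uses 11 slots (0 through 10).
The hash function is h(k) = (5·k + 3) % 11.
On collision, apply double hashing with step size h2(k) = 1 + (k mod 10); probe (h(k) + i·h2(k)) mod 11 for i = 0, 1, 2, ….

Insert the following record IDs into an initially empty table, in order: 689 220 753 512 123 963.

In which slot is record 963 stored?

689 hashes to 5; slot 5 is free -> place at 5.
220 hashes to 3; slot 3 is free -> place at 3.
753 hashes to 6; slot 6 is free -> place at 6.
512 hashes to 0; slot 0 is free -> place at 0.
123 hashes to 2; slot 2 is free -> place at 2.
963 hashes to 0, h2=4; 0 taken -> place at 4.
Table: [512, ., 123, 220, 963, 689, 753, ., ., ., .]

4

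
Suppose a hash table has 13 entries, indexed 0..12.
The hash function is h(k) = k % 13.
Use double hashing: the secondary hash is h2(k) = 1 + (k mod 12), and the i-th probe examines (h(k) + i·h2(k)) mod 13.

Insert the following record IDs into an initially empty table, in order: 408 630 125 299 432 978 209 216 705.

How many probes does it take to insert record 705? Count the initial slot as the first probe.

4

Insert 408: h=5, slot 5 empty => index 5.
Insert 630: h=6, slot 6 empty => index 6.
Insert 125: h=8, slot 8 empty => index 8.
Insert 299: h=0, slot 0 empty => index 0.
Insert 432: h=3, slot 3 empty => index 3.
Insert 978: h=3, h2=7, slot 3 occupied => index 10.
Insert 209: h=1, slot 1 empty => index 1.
Insert 216: h=8, h2=1, slot 8 occupied => index 9.
Insert 705: h=3, h2=10, slots 3,0,10 occupied => index 7.
Table: [299, 209, —, 432, —, 408, 630, 705, 125, 216, 978, —, —]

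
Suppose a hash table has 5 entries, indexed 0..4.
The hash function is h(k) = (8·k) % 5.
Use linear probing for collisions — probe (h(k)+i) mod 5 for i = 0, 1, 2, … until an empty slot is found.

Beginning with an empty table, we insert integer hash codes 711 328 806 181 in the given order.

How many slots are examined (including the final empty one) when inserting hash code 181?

711 hashes to 3; slot 3 is free -> place at 3.
328 hashes to 4; slot 4 is free -> place at 4.
806 hashes to 3; 3,4 taken -> place at 0.
181 hashes to 3; 3,4,0 taken -> place at 1.
Table: [806, 181, _, 711, 328]

4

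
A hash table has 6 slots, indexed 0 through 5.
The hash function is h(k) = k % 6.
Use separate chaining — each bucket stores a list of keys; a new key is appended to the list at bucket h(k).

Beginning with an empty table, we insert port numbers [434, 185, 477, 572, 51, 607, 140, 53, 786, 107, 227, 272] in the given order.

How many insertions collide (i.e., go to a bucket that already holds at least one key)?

7

434 → bucket 2
185 → bucket 5
477 → bucket 3
572 → bucket 2 (collision)
51 → bucket 3 (collision)
607 → bucket 1
140 → bucket 2 (collision)
53 → bucket 5 (collision)
786 → bucket 0
107 → bucket 5 (collision)
227 → bucket 5 (collision)
272 → bucket 2 (collision)
Final buckets:
0: 786
1: 607
2: 434 -> 572 -> 140 -> 272
3: 477 -> 51
4: .
5: 185 -> 53 -> 107 -> 227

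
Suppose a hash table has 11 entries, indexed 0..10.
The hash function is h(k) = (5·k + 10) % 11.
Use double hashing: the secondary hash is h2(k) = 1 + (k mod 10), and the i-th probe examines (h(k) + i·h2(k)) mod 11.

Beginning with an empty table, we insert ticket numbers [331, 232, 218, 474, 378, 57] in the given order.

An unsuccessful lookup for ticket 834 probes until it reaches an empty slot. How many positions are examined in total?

331 hashes to 4; slot 4 is free -> place at 4.
232 hashes to 4, h2=3; 4 taken -> place at 7.
218 hashes to 0; slot 0 is free -> place at 0.
474 hashes to 4, h2=5; 4 taken -> place at 9.
378 hashes to 8; slot 8 is free -> place at 8.
57 hashes to 9, h2=8; 9 taken -> place at 6.
Table: [218, ., ., ., 331, ., 57, 232, 378, 474, .]
Lookup 834: h=0, h2=5, probe 0,5 → slot 5 empty, not found.

2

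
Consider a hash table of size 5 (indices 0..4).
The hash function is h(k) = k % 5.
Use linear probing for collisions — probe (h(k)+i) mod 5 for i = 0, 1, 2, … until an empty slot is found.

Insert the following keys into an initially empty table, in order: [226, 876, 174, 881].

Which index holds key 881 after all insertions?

3

226 hashes to 1; slot 1 is free => place at 1.
876 hashes to 1; 1 taken => place at 2.
174 hashes to 4; slot 4 is free => place at 4.
881 hashes to 1; 1,2 taken => place at 3.
Table: [_, 226, 876, 881, 174]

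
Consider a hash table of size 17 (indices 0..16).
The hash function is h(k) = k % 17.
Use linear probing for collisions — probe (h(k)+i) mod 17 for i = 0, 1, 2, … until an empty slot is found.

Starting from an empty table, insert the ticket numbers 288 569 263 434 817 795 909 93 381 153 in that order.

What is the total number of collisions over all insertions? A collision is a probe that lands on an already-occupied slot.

9

Insert 288: h=16, slot 16 empty -> index 16.
Insert 569: h=8, slot 8 empty -> index 8.
Insert 263: h=8, slot 8 occupied -> index 9.
Insert 434: h=9, slot 9 occupied -> index 10.
Insert 817: h=1, slot 1 empty -> index 1.
Insert 795: h=13, slot 13 empty -> index 13.
Insert 909: h=8, slots 8,9,10 occupied -> index 11.
Insert 93: h=8, slots 8,9,10,11 occupied -> index 12.
Insert 381: h=7, slot 7 empty -> index 7.
Insert 153: h=0, slot 0 empty -> index 0.
Table: [153, 817, —, —, —, —, —, 381, 569, 263, 434, 909, 93, 795, —, —, 288]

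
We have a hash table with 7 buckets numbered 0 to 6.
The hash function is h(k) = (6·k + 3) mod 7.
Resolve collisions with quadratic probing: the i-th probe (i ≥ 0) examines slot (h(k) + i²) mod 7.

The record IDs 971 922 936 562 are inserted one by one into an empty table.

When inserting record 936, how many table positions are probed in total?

3

971 hashes to 5; slot 5 is free → place at 5.
922 hashes to 5; 5 taken → place at 6.
936 hashes to 5; 5,6 taken → place at 2.
562 hashes to 1; slot 1 is free → place at 1.
Table: [∅, 562, 936, ∅, ∅, 971, 922]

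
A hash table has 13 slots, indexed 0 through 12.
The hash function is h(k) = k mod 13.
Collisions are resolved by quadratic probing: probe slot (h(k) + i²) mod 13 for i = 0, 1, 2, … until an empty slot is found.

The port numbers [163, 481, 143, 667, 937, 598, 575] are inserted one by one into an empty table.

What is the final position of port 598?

Insert 163: h=7, slot 7 empty -> index 7.
Insert 481: h=0, slot 0 empty -> index 0.
Insert 143: h=0, slot 0 occupied -> index 1.
Insert 667: h=4, slot 4 empty -> index 4.
Insert 937: h=1, slot 1 occupied -> index 2.
Insert 598: h=0, slots 0,1,4 occupied -> index 9.
Insert 575: h=3, slot 3 empty -> index 3.
Table: [481, 143, 937, 575, 667, —, —, 163, —, 598, —, —, —]

9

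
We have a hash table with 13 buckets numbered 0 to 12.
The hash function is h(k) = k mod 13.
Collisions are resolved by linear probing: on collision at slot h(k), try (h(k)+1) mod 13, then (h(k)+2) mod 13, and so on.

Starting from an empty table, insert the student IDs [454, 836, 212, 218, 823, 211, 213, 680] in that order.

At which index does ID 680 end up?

454 hashes to 12; slot 12 is free → place at 12.
836 hashes to 4; slot 4 is free → place at 4.
212 hashes to 4; 4 taken → place at 5.
218 hashes to 10; slot 10 is free → place at 10.
823 hashes to 4; 4,5 taken → place at 6.
211 hashes to 3; slot 3 is free → place at 3.
213 hashes to 5; 5,6 taken → place at 7.
680 hashes to 4; 4,5,6,7 taken → place at 8.
Table: [—, —, —, 211, 836, 212, 823, 213, 680, —, 218, —, 454]

8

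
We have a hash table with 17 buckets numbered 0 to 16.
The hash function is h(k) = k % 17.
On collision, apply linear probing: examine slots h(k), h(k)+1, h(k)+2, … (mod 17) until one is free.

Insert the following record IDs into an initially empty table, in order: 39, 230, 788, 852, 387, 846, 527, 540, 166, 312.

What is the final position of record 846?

39: h=5 => slot 5
230: h=9 => slot 9
788: h=6 => slot 6
852: h=2 => slot 2
387: h=13 => slot 13
846: h=13, probe 13,14 => slot 14
527: h=0 => slot 0
540: h=13, probe 13,14,15 => slot 15
166: h=13, probe 13,14,15,16 => slot 16
312: h=6, probe 6,7 => slot 7
Table: [527, —, 852, —, —, 39, 788, 312, —, 230, —, —, —, 387, 846, 540, 166]

14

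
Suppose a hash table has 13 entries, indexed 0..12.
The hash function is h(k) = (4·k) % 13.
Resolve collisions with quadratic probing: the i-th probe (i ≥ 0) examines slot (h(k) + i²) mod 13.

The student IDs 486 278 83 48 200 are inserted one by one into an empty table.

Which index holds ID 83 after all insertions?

Insert 486: h=7, slot 7 empty => index 7.
Insert 278: h=7, slot 7 occupied => index 8.
Insert 83: h=7, slots 7,8 occupied => index 11.
Insert 48: h=10, slot 10 empty => index 10.
Insert 200: h=7, slots 7,8,11 occupied => index 3.
Table: [∅, ∅, ∅, 200, ∅, ∅, ∅, 486, 278, ∅, 48, 83, ∅]

11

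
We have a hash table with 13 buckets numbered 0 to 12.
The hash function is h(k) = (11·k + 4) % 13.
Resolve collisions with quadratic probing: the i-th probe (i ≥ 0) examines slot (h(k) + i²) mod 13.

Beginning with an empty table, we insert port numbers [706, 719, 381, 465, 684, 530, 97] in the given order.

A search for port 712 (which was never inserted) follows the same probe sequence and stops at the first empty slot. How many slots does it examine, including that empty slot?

706: h=9 → slot 9
719: h=9, probe 9,10 → slot 10
381: h=9, probe 9,10,0 → slot 0
465: h=10, probe 10,11 → slot 11
684: h=1 → slot 1
530: h=10, probe 10,11,1,6 → slot 6
97: h=5 → slot 5
Table: [381, 684, _, _, _, 97, 530, _, _, 706, 719, 465, _]
Lookup 712: h=10, probe 10,11,1,6,0,9,7 → slot 7 empty, not found.

7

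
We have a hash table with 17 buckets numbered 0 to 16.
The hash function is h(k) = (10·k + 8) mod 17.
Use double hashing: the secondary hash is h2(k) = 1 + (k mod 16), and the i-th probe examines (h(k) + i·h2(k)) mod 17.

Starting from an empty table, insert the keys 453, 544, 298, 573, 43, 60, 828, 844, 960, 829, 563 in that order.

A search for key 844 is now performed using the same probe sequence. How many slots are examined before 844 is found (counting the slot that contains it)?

453 hashes to 16; slot 16 is free → place at 16.
544 hashes to 8; slot 8 is free → place at 8.
298 hashes to 13; slot 13 is free → place at 13.
573 hashes to 9; slot 9 is free → place at 9.
43 hashes to 13, h2=12; 13,8 taken → place at 3.
60 hashes to 13, h2=13; 13,9 taken → place at 5.
828 hashes to 9, h2=13; 9,5 taken → place at 1.
844 hashes to 16, h2=13; 16 taken → place at 12.
960 hashes to 3, h2=1; 3 taken → place at 4.
829 hashes to 2; slot 2 is free → place at 2.
563 hashes to 11; slot 11 is free → place at 11.
Table: [-, 828, 829, 43, 960, 60, -, -, 544, 573, -, 563, 844, 298, -, -, 453]
Lookup 844: h=16, h2=13, probe 16,12 → found at 12.

2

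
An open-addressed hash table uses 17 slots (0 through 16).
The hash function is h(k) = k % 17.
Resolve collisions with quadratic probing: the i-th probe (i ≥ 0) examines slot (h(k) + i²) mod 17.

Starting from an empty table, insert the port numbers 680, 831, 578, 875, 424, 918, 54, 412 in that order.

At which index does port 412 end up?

Insert 680: h=0, slot 0 empty → index 0.
Insert 831: h=15, slot 15 empty → index 15.
Insert 578: h=0, slot 0 occupied → index 1.
Insert 875: h=8, slot 8 empty → index 8.
Insert 424: h=16, slot 16 empty → index 16.
Insert 918: h=0, slots 0,1 occupied → index 4.
Insert 54: h=3, slot 3 empty → index 3.
Insert 412: h=4, slot 4 occupied → index 5.
Table: [680, 578, —, 54, 918, 412, —, —, 875, —, —, —, —, —, —, 831, 424]

5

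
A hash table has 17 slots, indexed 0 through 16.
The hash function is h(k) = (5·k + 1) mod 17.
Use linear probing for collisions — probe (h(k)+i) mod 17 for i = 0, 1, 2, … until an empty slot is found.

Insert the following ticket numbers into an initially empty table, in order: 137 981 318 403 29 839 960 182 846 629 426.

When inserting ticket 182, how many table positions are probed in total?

Insert 137: h=6, slot 6 empty -> index 6.
Insert 981: h=10, slot 10 empty -> index 10.
Insert 318: h=10, slot 10 occupied -> index 11.
Insert 403: h=10, slots 10,11 occupied -> index 12.
Insert 29: h=10, slots 10,11,12 occupied -> index 13.
Insert 839: h=14, slot 14 empty -> index 14.
Insert 960: h=7, slot 7 empty -> index 7.
Insert 182: h=10, slots 10,11,12,13,14 occupied -> index 15.
Insert 846: h=15, slot 15 occupied -> index 16.
Insert 629: h=1, slot 1 empty -> index 1.
Insert 426: h=6, slots 6,7 occupied -> index 8.
Table: [—, 629, —, —, —, —, 137, 960, 426, —, 981, 318, 403, 29, 839, 182, 846]

6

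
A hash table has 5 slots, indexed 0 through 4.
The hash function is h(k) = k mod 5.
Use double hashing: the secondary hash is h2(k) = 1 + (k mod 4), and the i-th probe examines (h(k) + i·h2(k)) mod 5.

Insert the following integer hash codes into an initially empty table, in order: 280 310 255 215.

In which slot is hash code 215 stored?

280: h=0 → slot 0
310: h=0, h2=3, probe 0,3 → slot 3
255: h=0, h2=4, probe 0,4 → slot 4
215: h=0, h2=4, probe 0,4,3,2 → slot 2
Table: [280, ∅, 215, 310, 255]

2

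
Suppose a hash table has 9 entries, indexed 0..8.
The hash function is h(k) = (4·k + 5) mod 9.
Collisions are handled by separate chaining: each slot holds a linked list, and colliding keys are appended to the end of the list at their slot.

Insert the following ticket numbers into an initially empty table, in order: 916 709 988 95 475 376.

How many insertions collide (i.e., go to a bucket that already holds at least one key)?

4

Insert 916: h=6, bucket 6 empty → new chain.
Insert 709: h=6, bucket 6 nonempty → append to chain.
Insert 988: h=6, bucket 6 nonempty → append to chain.
Insert 95: h=7, bucket 7 empty → new chain.
Insert 475: h=6, bucket 6 nonempty → append to chain.
Insert 376: h=6, bucket 6 nonempty → append to chain.
Final buckets:
0: _
1: _
2: _
3: _
4: _
5: _
6: 916 -> 709 -> 988 -> 475 -> 376
7: 95
8: _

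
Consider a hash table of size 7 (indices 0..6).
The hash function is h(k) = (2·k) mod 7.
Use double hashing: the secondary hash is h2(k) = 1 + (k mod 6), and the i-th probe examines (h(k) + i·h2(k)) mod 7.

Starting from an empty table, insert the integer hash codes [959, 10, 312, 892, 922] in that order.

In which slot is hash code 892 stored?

4

959 hashes to 0; slot 0 is free → place at 0.
10 hashes to 6; slot 6 is free → place at 6.
312 hashes to 1; slot 1 is free → place at 1.
892 hashes to 6, h2=5; 6 taken → place at 4.
922 hashes to 3; slot 3 is free → place at 3.
Table: [959, 312, ., 922, 892, ., 10]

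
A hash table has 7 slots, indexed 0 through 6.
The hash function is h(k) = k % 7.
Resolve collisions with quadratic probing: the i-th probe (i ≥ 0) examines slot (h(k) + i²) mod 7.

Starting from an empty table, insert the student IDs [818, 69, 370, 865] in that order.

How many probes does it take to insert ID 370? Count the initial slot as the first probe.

818: h=6 => slot 6
69: h=6, probe 6,0 => slot 0
370: h=6, probe 6,0,3 => slot 3
865: h=4 => slot 4
Table: [69, ., ., 370, 865, ., 818]

3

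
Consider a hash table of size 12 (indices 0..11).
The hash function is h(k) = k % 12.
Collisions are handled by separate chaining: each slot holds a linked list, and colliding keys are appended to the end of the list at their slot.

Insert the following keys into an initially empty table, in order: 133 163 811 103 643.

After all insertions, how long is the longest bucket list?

133 -> bucket 1
163 -> bucket 7
811 -> bucket 7 (collision)
103 -> bucket 7 (collision)
643 -> bucket 7 (collision)
Final buckets:
0: _
1: 133
2: _
3: _
4: _
5: _
6: _
7: 163 -> 811 -> 103 -> 643
8: _
9: _
10: _
11: _

4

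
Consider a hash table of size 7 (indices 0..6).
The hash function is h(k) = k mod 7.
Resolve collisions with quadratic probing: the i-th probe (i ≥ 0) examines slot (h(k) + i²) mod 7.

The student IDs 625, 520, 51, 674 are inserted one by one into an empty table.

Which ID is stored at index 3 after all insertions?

625: h=2 => slot 2
520: h=2, probe 2,3 => slot 3
51: h=2, probe 2,3,6 => slot 6
674: h=2, probe 2,3,6,4 => slot 4
Table: [_, _, 625, 520, 674, _, 51]

520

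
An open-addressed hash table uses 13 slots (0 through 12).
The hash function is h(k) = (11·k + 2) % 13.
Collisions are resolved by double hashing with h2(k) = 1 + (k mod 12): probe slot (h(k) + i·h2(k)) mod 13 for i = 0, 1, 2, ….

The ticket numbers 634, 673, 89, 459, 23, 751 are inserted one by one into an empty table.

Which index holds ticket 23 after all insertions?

5

634: h=8 → slot 8
673: h=8, h2=2, probe 8,10 → slot 10
89: h=6 → slot 6
459: h=7 → slot 7
23: h=8, h2=12, probe 8,7,6,5 → slot 5
751: h=8, h2=8, probe 8,3 → slot 3
Table: [., ., ., 751, ., 23, 89, 459, 634, ., 673, ., .]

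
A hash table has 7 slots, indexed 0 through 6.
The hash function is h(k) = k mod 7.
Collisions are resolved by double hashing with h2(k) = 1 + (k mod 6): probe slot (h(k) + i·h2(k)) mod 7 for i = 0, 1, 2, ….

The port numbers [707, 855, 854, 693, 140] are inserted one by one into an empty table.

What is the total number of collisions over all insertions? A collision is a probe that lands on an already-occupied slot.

707 hashes to 0; slot 0 is free => place at 0.
855 hashes to 1; slot 1 is free => place at 1.
854 hashes to 0, h2=3; 0 taken => place at 3.
693 hashes to 0, h2=4; 0 taken => place at 4.
140 hashes to 0, h2=3; 0,3 taken => place at 6.
Table: [707, 855, —, 854, 693, —, 140]

4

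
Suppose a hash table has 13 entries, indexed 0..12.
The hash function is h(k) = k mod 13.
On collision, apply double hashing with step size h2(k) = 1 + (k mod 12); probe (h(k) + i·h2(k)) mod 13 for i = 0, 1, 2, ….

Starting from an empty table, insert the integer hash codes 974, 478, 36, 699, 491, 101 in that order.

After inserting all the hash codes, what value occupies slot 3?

Insert 974: h=12, slot 12 empty -> index 12.
Insert 478: h=10, slot 10 empty -> index 10.
Insert 36: h=10, h2=1, slot 10 occupied -> index 11.
Insert 699: h=10, h2=4, slot 10 occupied -> index 1.
Insert 491: h=10, h2=12, slot 10 occupied -> index 9.
Insert 101: h=10, h2=6, slot 10 occupied -> index 3.
Table: [_, 699, _, 101, _, _, _, _, _, 491, 478, 36, 974]

101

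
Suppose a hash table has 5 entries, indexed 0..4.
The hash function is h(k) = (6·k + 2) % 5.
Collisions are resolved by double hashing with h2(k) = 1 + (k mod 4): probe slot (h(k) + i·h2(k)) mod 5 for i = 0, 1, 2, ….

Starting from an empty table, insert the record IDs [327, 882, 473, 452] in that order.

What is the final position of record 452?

1

Insert 327: h=4, slot 4 empty → index 4.
Insert 882: h=4, h2=3, slot 4 occupied → index 2.
Insert 473: h=0, slot 0 empty → index 0.
Insert 452: h=4, h2=1, slots 4,0 occupied → index 1.
Table: [473, 452, 882, _, 327]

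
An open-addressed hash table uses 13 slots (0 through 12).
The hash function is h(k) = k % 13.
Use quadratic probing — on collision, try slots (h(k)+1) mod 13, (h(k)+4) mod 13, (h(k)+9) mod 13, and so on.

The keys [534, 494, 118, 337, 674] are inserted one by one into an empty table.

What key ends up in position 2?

118

Insert 534: h=1, slot 1 empty → index 1.
Insert 494: h=0, slot 0 empty → index 0.
Insert 118: h=1, slot 1 occupied → index 2.
Insert 337: h=12, slot 12 empty → index 12.
Insert 674: h=11, slot 11 empty → index 11.
Table: [494, 534, 118, -, -, -, -, -, -, -, -, 674, 337]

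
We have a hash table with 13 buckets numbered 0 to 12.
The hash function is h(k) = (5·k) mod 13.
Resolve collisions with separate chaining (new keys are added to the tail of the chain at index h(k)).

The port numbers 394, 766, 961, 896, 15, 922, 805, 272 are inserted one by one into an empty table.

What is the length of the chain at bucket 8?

Insert 394: h=7, bucket 7 empty → new chain.
Insert 766: h=8, bucket 8 empty → new chain.
Insert 961: h=8, bucket 8 nonempty → append to chain.
Insert 896: h=8, bucket 8 nonempty → append to chain.
Insert 15: h=10, bucket 10 empty → new chain.
Insert 922: h=8, bucket 8 nonempty → append to chain.
Insert 805: h=8, bucket 8 nonempty → append to chain.
Insert 272: h=8, bucket 8 nonempty → append to chain.
Final buckets:
0: -
1: -
2: -
3: -
4: -
5: -
6: -
7: 394
8: 766 -> 961 -> 896 -> 922 -> 805 -> 272
9: -
10: 15
11: -
12: -

6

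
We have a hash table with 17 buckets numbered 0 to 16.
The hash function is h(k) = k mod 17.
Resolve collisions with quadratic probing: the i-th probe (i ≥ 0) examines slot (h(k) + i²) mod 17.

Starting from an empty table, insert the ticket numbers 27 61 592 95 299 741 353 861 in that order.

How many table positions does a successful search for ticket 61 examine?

27 hashes to 10; slot 10 is free → place at 10.
61 hashes to 10; 10 taken → place at 11.
592 hashes to 14; slot 14 is free → place at 14.
95 hashes to 10; 10,11,14 taken → place at 2.
299 hashes to 10; 10,11,14,2 taken → place at 9.
741 hashes to 10; 10,11,14,2,9 taken → place at 1.
353 hashes to 13; slot 13 is free → place at 13.
861 hashes to 11; 11 taken → place at 12.
Table: [∅, 741, 95, ∅, ∅, ∅, ∅, ∅, ∅, 299, 27, 61, 861, 353, 592, ∅, ∅]
Lookup 61: h=10, probe 10,11 → found at 11.

2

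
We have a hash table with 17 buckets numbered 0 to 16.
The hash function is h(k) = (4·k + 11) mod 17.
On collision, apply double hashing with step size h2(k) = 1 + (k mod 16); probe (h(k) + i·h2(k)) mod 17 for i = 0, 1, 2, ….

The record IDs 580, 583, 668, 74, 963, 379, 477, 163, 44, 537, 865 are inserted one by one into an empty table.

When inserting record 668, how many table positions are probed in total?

580: h=2 => slot 2
583: h=14 => slot 14
668: h=14, h2=13, probe 14,10 => slot 10
74: h=1 => slot 1
963: h=4 => slot 4
379: h=14, h2=12, probe 14,9 => slot 9
477: h=15 => slot 15
163: h=0 => slot 0
44: h=0, h2=13, probe 0,13 => slot 13
537: h=0, h2=10, probe 0,10,3 => slot 3
865: h=3, h2=2, probe 3,5 => slot 5
Table: [163, 74, 580, 537, 963, 865, -, -, -, 379, 668, -, -, 44, 583, 477, -]

2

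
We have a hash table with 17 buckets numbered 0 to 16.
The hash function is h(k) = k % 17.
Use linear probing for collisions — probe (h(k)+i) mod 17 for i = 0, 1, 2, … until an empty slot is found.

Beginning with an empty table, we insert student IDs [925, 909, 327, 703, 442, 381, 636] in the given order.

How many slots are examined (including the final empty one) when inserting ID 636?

4

925 hashes to 7; slot 7 is free => place at 7.
909 hashes to 8; slot 8 is free => place at 8.
327 hashes to 4; slot 4 is free => place at 4.
703 hashes to 6; slot 6 is free => place at 6.
442 hashes to 0; slot 0 is free => place at 0.
381 hashes to 7; 7,8 taken => place at 9.
636 hashes to 7; 7,8,9 taken => place at 10.
Table: [442, ∅, ∅, ∅, 327, ∅, 703, 925, 909, 381, 636, ∅, ∅, ∅, ∅, ∅, ∅]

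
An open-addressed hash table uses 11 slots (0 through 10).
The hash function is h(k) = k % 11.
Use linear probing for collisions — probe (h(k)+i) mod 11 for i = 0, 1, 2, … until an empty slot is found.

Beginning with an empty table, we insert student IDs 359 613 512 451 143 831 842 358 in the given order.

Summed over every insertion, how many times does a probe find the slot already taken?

359: h=7 → slot 7
613: h=8 → slot 8
512: h=6 → slot 6
451: h=0 → slot 0
143: h=0, probe 0,1 → slot 1
831: h=6, probe 6,7,8,9 → slot 9
842: h=6, probe 6,7,8,9,10 → slot 10
358: h=6, probe 6,7,8,9,10,0,1,2 → slot 2
Table: [451, 143, 358, —, —, —, 512, 359, 613, 831, 842]

15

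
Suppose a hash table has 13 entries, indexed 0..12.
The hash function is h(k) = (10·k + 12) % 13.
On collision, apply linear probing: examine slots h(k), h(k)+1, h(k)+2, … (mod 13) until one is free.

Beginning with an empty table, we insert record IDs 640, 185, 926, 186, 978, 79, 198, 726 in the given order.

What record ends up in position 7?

198

640 hashes to 3; slot 3 is free → place at 3.
185 hashes to 3; 3 taken → place at 4.
926 hashes to 3; 3,4 taken → place at 5.
186 hashes to 0; slot 0 is free → place at 0.
978 hashes to 3; 3,4,5 taken → place at 6.
79 hashes to 9; slot 9 is free → place at 9.
198 hashes to 3; 3,4,5,6 taken → place at 7.
726 hashes to 5; 5,6,7 taken → place at 8.
Table: [186, —, —, 640, 185, 926, 978, 198, 726, 79, —, —, —]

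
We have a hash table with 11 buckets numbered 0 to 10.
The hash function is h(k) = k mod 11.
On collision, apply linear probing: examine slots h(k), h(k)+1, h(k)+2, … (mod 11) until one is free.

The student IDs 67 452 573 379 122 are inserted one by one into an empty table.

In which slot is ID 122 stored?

Insert 67: h=1, slot 1 empty -> index 1.
Insert 452: h=1, slot 1 occupied -> index 2.
Insert 573: h=1, slots 1,2 occupied -> index 3.
Insert 379: h=5, slot 5 empty -> index 5.
Insert 122: h=1, slots 1,2,3 occupied -> index 4.
Table: [—, 67, 452, 573, 122, 379, —, —, —, —, —]

4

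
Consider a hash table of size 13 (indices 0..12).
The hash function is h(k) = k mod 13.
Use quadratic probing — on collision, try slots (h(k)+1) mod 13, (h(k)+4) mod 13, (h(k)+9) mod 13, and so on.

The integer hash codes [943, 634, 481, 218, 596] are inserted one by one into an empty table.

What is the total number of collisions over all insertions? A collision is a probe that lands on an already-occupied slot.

2

Insert 943: h=7, slot 7 empty => index 7.
Insert 634: h=10, slot 10 empty => index 10.
Insert 481: h=0, slot 0 empty => index 0.
Insert 218: h=10, slot 10 occupied => index 11.
Insert 596: h=11, slot 11 occupied => index 12.
Table: [481, ∅, ∅, ∅, ∅, ∅, ∅, 943, ∅, ∅, 634, 218, 596]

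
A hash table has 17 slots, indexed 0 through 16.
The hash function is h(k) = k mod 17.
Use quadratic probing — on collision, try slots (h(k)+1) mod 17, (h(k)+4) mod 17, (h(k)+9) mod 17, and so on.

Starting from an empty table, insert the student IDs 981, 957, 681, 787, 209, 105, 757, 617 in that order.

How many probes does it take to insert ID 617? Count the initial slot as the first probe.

Insert 981: h=12, slot 12 empty → index 12.
Insert 957: h=5, slot 5 empty → index 5.
Insert 681: h=1, slot 1 empty → index 1.
Insert 787: h=5, slot 5 occupied → index 6.
Insert 209: h=5, slots 5,6 occupied → index 9.
Insert 105: h=3, slot 3 empty → index 3.
Insert 757: h=9, slot 9 occupied → index 10.
Insert 617: h=5, slots 5,6,9 occupied → index 14.
Table: [_, 681, _, 105, _, 957, 787, _, _, 209, 757, _, 981, _, 617, _, _]

4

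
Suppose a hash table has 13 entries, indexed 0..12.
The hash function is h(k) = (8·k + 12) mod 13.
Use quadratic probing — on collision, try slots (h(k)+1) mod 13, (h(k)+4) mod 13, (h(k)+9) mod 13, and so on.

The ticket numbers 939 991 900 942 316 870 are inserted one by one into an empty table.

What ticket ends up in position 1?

900

939: h=10 => slot 10
991: h=10, probe 10,11 => slot 11
900: h=10, probe 10,11,1 => slot 1
942: h=8 => slot 8
316: h=5 => slot 5
870: h=4 => slot 4
Table: [_, 900, _, _, 870, 316, _, _, 942, _, 939, 991, _]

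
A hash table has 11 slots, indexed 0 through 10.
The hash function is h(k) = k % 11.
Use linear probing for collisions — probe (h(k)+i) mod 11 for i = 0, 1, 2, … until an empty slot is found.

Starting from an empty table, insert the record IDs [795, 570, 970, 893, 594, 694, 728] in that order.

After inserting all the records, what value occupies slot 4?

893

795 hashes to 3; slot 3 is free -> place at 3.
570 hashes to 9; slot 9 is free -> place at 9.
970 hashes to 2; slot 2 is free -> place at 2.
893 hashes to 2; 2,3 taken -> place at 4.
594 hashes to 0; slot 0 is free -> place at 0.
694 hashes to 1; slot 1 is free -> place at 1.
728 hashes to 2; 2,3,4 taken -> place at 5.
Table: [594, 694, 970, 795, 893, 728, ∅, ∅, ∅, 570, ∅]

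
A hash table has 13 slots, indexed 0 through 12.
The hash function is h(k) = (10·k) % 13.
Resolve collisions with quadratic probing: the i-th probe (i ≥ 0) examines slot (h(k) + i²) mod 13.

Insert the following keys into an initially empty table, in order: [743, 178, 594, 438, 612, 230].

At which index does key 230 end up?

8

Insert 743: h=7, slot 7 empty => index 7.
Insert 178: h=12, slot 12 empty => index 12.
Insert 594: h=12, slot 12 occupied => index 0.
Insert 438: h=12, slots 12,0 occupied => index 3.
Insert 612: h=10, slot 10 empty => index 10.
Insert 230: h=12, slots 12,0,3 occupied => index 8.
Table: [594, ., ., 438, ., ., ., 743, 230, ., 612, ., 178]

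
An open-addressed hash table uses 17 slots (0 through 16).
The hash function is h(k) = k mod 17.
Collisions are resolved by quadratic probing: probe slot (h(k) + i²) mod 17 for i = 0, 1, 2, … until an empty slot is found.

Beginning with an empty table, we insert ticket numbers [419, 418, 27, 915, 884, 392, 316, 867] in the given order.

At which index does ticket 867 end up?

4

419 hashes to 11; slot 11 is free → place at 11.
418 hashes to 10; slot 10 is free → place at 10.
27 hashes to 10; 10,11 taken → place at 14.
915 hashes to 14; 14 taken → place at 15.
884 hashes to 0; slot 0 is free → place at 0.
392 hashes to 1; slot 1 is free → place at 1.
316 hashes to 10; 10,11,14 taken → place at 2.
867 hashes to 0; 0,1 taken → place at 4.
Table: [884, 392, 316, —, 867, —, —, —, —, —, 418, 419, —, —, 27, 915, —]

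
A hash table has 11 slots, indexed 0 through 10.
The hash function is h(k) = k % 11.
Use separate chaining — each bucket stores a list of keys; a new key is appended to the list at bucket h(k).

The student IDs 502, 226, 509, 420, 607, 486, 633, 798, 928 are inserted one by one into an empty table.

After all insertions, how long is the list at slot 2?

Insert 502: h=7, bucket 7 empty → new chain.
Insert 226: h=6, bucket 6 empty → new chain.
Insert 509: h=3, bucket 3 empty → new chain.
Insert 420: h=2, bucket 2 empty → new chain.
Insert 607: h=2, bucket 2 nonempty → append to chain.
Insert 486: h=2, bucket 2 nonempty → append to chain.
Insert 633: h=6, bucket 6 nonempty → append to chain.
Insert 798: h=6, bucket 6 nonempty → append to chain.
Insert 928: h=4, bucket 4 empty → new chain.
Final buckets:
0: _
1: _
2: 420 -> 607 -> 486
3: 509
4: 928
5: _
6: 226 -> 633 -> 798
7: 502
8: _
9: _
10: _

3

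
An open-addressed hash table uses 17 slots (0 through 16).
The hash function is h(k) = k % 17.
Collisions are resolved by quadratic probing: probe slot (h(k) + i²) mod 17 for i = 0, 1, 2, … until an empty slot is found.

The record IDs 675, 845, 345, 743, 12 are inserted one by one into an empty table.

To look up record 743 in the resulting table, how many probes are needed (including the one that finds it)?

3

675 hashes to 12; slot 12 is free → place at 12.
845 hashes to 12; 12 taken → place at 13.
345 hashes to 5; slot 5 is free → place at 5.
743 hashes to 12; 12,13 taken → place at 16.
12 hashes to 12; 12,13,16 taken → place at 4.
Table: [∅, ∅, ∅, ∅, 12, 345, ∅, ∅, ∅, ∅, ∅, ∅, 675, 845, ∅, ∅, 743]
Lookup 743: h=12, probe 12,13,16 → found at 16.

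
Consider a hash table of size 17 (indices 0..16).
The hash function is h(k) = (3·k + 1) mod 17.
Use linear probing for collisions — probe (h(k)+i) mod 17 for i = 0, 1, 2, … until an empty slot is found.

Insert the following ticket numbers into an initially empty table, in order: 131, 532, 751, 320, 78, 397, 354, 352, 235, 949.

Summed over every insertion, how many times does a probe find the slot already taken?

Insert 131: h=3, slot 3 empty → index 3.
Insert 532: h=16, slot 16 empty → index 16.
Insert 751: h=10, slot 10 empty → index 10.
Insert 320: h=9, slot 9 empty → index 9.
Insert 78: h=14, slot 14 empty → index 14.
Insert 397: h=2, slot 2 empty → index 2.
Insert 354: h=9, slots 9,10 occupied → index 11.
Insert 352: h=3, slot 3 occupied → index 4.
Insert 235: h=9, slots 9,10,11 occupied → index 12.
Insert 949: h=9, slots 9,10,11,12 occupied → index 13.
Table: [∅, ∅, 397, 131, 352, ∅, ∅, ∅, ∅, 320, 751, 354, 235, 949, 78, ∅, 532]

10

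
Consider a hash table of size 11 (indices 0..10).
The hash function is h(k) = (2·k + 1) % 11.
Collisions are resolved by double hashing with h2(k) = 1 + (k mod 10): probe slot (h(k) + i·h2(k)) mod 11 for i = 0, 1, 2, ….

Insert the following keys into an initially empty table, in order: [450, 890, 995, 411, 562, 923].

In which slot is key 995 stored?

6

Insert 450: h=10, slot 10 empty → index 10.
Insert 890: h=10, h2=1, slot 10 occupied → index 0.
Insert 995: h=0, h2=6, slot 0 occupied → index 6.
Insert 411: h=9, slot 9 empty → index 9.
Insert 562: h=3, slot 3 empty → index 3.
Insert 923: h=10, h2=4, slots 10,3 occupied → index 7.
Table: [890, —, —, 562, —, —, 995, 923, —, 411, 450]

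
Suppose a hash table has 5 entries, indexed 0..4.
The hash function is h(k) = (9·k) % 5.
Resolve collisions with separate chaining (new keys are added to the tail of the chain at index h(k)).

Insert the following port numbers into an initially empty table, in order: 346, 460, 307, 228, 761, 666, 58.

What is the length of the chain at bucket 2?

Insert 346: h=4, bucket 4 empty -> new chain.
Insert 460: h=0, bucket 0 empty -> new chain.
Insert 307: h=3, bucket 3 empty -> new chain.
Insert 228: h=2, bucket 2 empty -> new chain.
Insert 761: h=4, bucket 4 nonempty -> append to chain.
Insert 666: h=4, bucket 4 nonempty -> append to chain.
Insert 58: h=2, bucket 2 nonempty -> append to chain.
Final buckets:
0: 460
1: -
2: 228 -> 58
3: 307
4: 346 -> 761 -> 666

2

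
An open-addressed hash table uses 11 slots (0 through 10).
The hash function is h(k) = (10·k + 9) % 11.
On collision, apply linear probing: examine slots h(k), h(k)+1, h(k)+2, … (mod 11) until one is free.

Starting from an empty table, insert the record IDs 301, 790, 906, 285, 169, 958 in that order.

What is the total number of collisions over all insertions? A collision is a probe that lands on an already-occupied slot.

301: h=5 -> slot 5
790: h=0 -> slot 0
906: h=5, probe 5,6 -> slot 6
285: h=10 -> slot 10
169: h=5, probe 5,6,7 -> slot 7
958: h=8 -> slot 8
Table: [790, ., ., ., ., 301, 906, 169, 958, ., 285]

3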